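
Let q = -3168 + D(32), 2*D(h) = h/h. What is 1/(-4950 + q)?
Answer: -2/16235 ≈ -0.00012319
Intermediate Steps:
D(h) = ½ (D(h) = (h/h)/2 = (½)*1 = ½)
q = -6335/2 (q = -3168 + ½ = -6335/2 ≈ -3167.5)
1/(-4950 + q) = 1/(-4950 - 6335/2) = 1/(-16235/2) = -2/16235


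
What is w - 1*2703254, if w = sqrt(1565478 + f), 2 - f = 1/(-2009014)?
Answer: -2703254 + sqrt(6318492145569803094)/2009014 ≈ -2.7020e+6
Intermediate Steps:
f = 4018029/2009014 (f = 2 - 1/(-2009014) = 2 - 1*(-1/2009014) = 2 + 1/2009014 = 4018029/2009014 ≈ 2.0000)
w = sqrt(6318492145569803094)/2009014 (w = sqrt(1565478 + 4018029/2009014) = sqrt(3145071236721/2009014) = sqrt(6318492145569803094)/2009014 ≈ 1251.2)
w - 1*2703254 = sqrt(6318492145569803094)/2009014 - 1*2703254 = sqrt(6318492145569803094)/2009014 - 2703254 = -2703254 + sqrt(6318492145569803094)/2009014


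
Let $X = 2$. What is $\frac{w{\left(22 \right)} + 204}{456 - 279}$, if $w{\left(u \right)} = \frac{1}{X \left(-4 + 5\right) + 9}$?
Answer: $\frac{2245}{1947} \approx 1.1531$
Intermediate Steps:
$w{\left(u \right)} = \frac{1}{11}$ ($w{\left(u \right)} = \frac{1}{2 \left(-4 + 5\right) + 9} = \frac{1}{2 \cdot 1 + 9} = \frac{1}{2 + 9} = \frac{1}{11}$)
$\frac{w{\left(22 \right)} + 204}{456 - 279} = \frac{\frac{1}{11} + 204}{456 - 279} = \frac{2245}{11 \cdot 177} = \frac{2245}{11} \cdot \frac{1}{177} = \frac{2245}{1947}$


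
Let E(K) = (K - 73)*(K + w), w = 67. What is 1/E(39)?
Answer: -1/3604 ≈ -0.00027747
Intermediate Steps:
E(K) = (-73 + K)*(67 + K) (E(K) = (K - 73)*(K + 67) = (-73 + K)*(67 + K))
1/E(39) = 1/(-4891 + 39² - 6*39) = 1/(-4891 + 1521 - 234) = 1/(-3604) = -1/3604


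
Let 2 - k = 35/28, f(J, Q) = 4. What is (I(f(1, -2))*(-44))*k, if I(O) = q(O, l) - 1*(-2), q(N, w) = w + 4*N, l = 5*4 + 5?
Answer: -1419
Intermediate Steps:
l = 25 (l = 20 + 5 = 25)
I(O) = 27 + 4*O (I(O) = (25 + 4*O) - 1*(-2) = (25 + 4*O) + 2 = 27 + 4*O)
k = ¾ (k = 2 - 35/28 = 2 - 1*5/4 = 2 - 5/4 = ¾ ≈ 0.75000)
(I(f(1, -2))*(-44))*k = ((27 + 4*4)*(-44))*(¾) = ((27 + 16)*(-44))*(¾) = (43*(-44))*(¾) = -1892*¾ = -1419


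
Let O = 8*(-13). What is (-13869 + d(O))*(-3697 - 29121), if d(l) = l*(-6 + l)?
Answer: 79714922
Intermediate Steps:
O = -104
(-13869 + d(O))*(-3697 - 29121) = (-13869 - 104*(-6 - 104))*(-3697 - 29121) = (-13869 - 104*(-110))*(-32818) = (-13869 + 11440)*(-32818) = -2429*(-32818) = 79714922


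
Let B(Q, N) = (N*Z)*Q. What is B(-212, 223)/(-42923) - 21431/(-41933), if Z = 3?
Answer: 6867156337/1799890159 ≈ 3.8153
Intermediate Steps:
B(Q, N) = 3*N*Q (B(Q, N) = (N*3)*Q = (3*N)*Q = 3*N*Q)
B(-212, 223)/(-42923) - 21431/(-41933) = (3*223*(-212))/(-42923) - 21431/(-41933) = -141828*(-1/42923) - 21431*(-1/41933) = 141828/42923 + 21431/41933 = 6867156337/1799890159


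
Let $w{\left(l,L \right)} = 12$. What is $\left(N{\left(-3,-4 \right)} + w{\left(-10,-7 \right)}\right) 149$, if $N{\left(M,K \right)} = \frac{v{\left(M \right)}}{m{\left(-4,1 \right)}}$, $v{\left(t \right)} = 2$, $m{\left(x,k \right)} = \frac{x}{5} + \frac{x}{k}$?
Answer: $\frac{20711}{12} \approx 1725.9$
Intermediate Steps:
$m{\left(x,k \right)} = \frac{x}{5} + \frac{x}{k}$ ($m{\left(x,k \right)} = x \frac{1}{5} + \frac{x}{k} = \frac{x}{5} + \frac{x}{k}$)
$N{\left(M,K \right)} = - \frac{5}{12}$ ($N{\left(M,K \right)} = \frac{2}{\frac{1}{5} \left(-4\right) - \frac{4}{1}} = \frac{2}{- \frac{4}{5} - 4} = \frac{2}{- \frac{24}{5}} = 2 \left(- \frac{5}{24}\right) = - \frac{5}{12}$)
$\left(N{\left(-3,-4 \right)} + w{\left(-10,-7 \right)}\right) 149 = \left(- \frac{5}{12} + 12\right) 149 = \frac{139}{12} \cdot 149 = \frac{20711}{12}$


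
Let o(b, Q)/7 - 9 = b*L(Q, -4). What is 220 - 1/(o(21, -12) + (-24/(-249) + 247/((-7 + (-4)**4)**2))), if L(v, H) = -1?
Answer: 1144471421/5201861 ≈ 220.01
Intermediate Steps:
o(b, Q) = 63 - 7*b (o(b, Q) = 63 + 7*(b*(-1)) = 63 + 7*(-b) = 63 - 7*b)
220 - 1/(o(21, -12) + (-24/(-249) + 247/((-7 + (-4)**4)**2))) = 220 - 1/((63 - 7*21) + (-24/(-249) + 247/((-7 + (-4)**4)**2))) = 220 - 1/((63 - 147) + (-24*(-1/249) + 247/((-7 + 256)**2))) = 220 - 1/(-84 + (8/83 + 247/(249**2))) = 220 - 1/(-84 + (8/83 + 247/62001)) = 220 - 1/(-84 + 6223/62001) = 220 - 1/(-5201861/62001) = 220 - 1*(-62001/5201861) = 220 + 62001/5201861 = 1144471421/5201861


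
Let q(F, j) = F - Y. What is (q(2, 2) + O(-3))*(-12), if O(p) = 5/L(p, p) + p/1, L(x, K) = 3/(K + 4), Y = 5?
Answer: 52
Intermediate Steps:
L(x, K) = 3/(4 + K)
q(F, j) = -5 + F (q(F, j) = F - 1*5 = F - 5 = -5 + F)
O(p) = 20/3 + 8*p/3 (O(p) = 5/((3/(4 + p))) + p/1 = 5*(4/3 + p/3) + p*1 = (20/3 + 5*p/3) + p = 20/3 + 8*p/3)
(q(2, 2) + O(-3))*(-12) = ((-5 + 2) + (20/3 + (8/3)*(-3)))*(-12) = (-3 + (20/3 - 8))*(-12) = (-3 - 4/3)*(-12) = -13/3*(-12) = 52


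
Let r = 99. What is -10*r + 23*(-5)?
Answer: -1105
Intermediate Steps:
-10*r + 23*(-5) = -10*99 + 23*(-5) = -990 - 115 = -1105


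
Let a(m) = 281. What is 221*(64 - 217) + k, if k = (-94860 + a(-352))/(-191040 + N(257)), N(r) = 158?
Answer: -6454198487/190882 ≈ -33813.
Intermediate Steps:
k = 94579/190882 (k = (-94860 + 281)/(-191040 + 158) = -94579/(-190882) = -94579*(-1/190882) = 94579/190882 ≈ 0.49548)
221*(64 - 217) + k = 221*(64 - 217) + 94579/190882 = 221*(-153) + 94579/190882 = -33813 + 94579/190882 = -6454198487/190882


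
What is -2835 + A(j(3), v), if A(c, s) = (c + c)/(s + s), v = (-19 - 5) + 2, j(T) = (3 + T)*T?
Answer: -31194/11 ≈ -2835.8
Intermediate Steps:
j(T) = T*(3 + T)
v = -22 (v = -24 + 2 = -22)
A(c, s) = c/s (A(c, s) = (2*c)/((2*s)) = (2*c)*(1/(2*s)) = c/s)
-2835 + A(j(3), v) = -2835 + (3*(3 + 3))/(-22) = -2835 + (3*6)*(-1/22) = -2835 + 18*(-1/22) = -2835 - 9/11 = -31194/11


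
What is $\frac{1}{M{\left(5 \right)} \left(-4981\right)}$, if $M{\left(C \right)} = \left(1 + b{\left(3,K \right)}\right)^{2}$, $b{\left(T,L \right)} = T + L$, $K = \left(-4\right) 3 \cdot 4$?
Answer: $- \frac{1}{9643216} \approx -1.037 \cdot 10^{-7}$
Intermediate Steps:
$K = -48$ ($K = \left(-12\right) 4 = -48$)
$b{\left(T,L \right)} = L + T$
$M{\left(C \right)} = 1936$ ($M{\left(C \right)} = \left(1 + \left(-48 + 3\right)\right)^{2} = \left(1 - 45\right)^{2} = \left(-44\right)^{2} = 1936$)
$\frac{1}{M{\left(5 \right)} \left(-4981\right)} = \frac{1}{1936 \left(-4981\right)} = \frac{1}{-9643216} = - \frac{1}{9643216}$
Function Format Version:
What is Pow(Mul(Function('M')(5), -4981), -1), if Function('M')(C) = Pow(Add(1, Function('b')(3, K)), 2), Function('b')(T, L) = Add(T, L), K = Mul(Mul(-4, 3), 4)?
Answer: Rational(-1, 9643216) ≈ -1.0370e-7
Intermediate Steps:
K = -48 (K = Mul(-12, 4) = -48)
Function('b')(T, L) = Add(L, T)
Function('M')(C) = 1936 (Function('M')(C) = Pow(Add(1, Add(-48, 3)), 2) = Pow(Add(1, -45), 2) = Pow(-44, 2) = 1936)
Pow(Mul(Function('M')(5), -4981), -1) = Pow(Mul(1936, -4981), -1) = Pow(-9643216, -1) = Rational(-1, 9643216)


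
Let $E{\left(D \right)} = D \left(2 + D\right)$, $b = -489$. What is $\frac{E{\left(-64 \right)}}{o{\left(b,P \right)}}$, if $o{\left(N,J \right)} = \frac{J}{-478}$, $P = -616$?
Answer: $\frac{237088}{77} \approx 3079.1$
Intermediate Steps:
$o{\left(N,J \right)} = - \frac{J}{478}$ ($o{\left(N,J \right)} = J \left(- \frac{1}{478}\right) = - \frac{J}{478}$)
$\frac{E{\left(-64 \right)}}{o{\left(b,P \right)}} = \frac{\left(-64\right) \left(2 - 64\right)}{\left(- \frac{1}{478}\right) \left(-616\right)} = \frac{\left(-64\right) \left(-62\right)}{\frac{308}{239}} = 3968 \cdot \frac{239}{308} = \frac{237088}{77}$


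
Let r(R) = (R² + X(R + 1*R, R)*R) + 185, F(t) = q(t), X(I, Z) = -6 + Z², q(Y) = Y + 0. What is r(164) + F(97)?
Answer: 4437138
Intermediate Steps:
q(Y) = Y
F(t) = t
r(R) = 185 + R² + R*(-6 + R²) (r(R) = (R² + (-6 + R²)*R) + 185 = (R² + R*(-6 + R²)) + 185 = 185 + R² + R*(-6 + R²))
r(164) + F(97) = (185 + 164² + 164*(-6 + 164²)) + 97 = (185 + 26896 + 164*(-6 + 26896)) + 97 = (185 + 26896 + 164*26890) + 97 = (185 + 26896 + 4409960) + 97 = 4437041 + 97 = 4437138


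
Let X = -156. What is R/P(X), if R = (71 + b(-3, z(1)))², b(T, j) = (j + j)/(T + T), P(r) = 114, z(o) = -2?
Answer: 46225/1026 ≈ 45.054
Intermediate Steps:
b(T, j) = j/T (b(T, j) = (2*j)/((2*T)) = (2*j)*(1/(2*T)) = j/T)
R = 46225/9 (R = (71 - 2/(-3))² = (71 - 2*(-⅓))² = (71 + ⅔)² = (215/3)² = 46225/9 ≈ 5136.1)
R/P(X) = (46225/9)/114 = (46225/9)*(1/114) = 46225/1026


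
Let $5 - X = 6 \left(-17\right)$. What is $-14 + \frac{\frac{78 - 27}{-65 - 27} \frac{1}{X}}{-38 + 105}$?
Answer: $- \frac{9233723}{659548} \approx -14.0$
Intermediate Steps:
$X = 107$ ($X = 5 - 6 \left(-17\right) = 5 - -102 = 5 + 102 = 107$)
$-14 + \frac{\frac{78 - 27}{-65 - 27} \frac{1}{X}}{-38 + 105} = -14 + \frac{\frac{78 - 27}{-65 - 27} \cdot \frac{1}{107}}{-38 + 105} = -14 + \frac{\frac{51}{-92} \cdot \frac{1}{107}}{67} = -14 + \frac{51 \left(- \frac{1}{92}\right) \frac{1}{107}}{67} = -14 + \frac{\left(- \frac{51}{92}\right) \frac{1}{107}}{67} = -14 + \frac{1}{67} \left(- \frac{51}{9844}\right) = -14 - \frac{51}{659548} = - \frac{9233723}{659548}$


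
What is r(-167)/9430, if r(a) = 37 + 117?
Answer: 77/4715 ≈ 0.016331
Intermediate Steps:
r(a) = 154
r(-167)/9430 = 154/9430 = 154*(1/9430) = 77/4715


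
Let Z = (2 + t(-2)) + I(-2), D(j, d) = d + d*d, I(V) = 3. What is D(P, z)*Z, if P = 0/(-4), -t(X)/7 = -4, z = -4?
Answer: 396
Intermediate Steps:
t(X) = 28 (t(X) = -7*(-4) = 28)
P = 0 (P = 0*(-1/4) = 0)
D(j, d) = d + d**2
Z = 33 (Z = (2 + 28) + 3 = 30 + 3 = 33)
D(P, z)*Z = -4*(1 - 4)*33 = -4*(-3)*33 = 12*33 = 396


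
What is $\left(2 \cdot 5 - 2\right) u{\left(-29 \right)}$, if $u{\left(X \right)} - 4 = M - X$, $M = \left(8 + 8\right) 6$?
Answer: $1032$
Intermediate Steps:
$M = 96$ ($M = 16 \cdot 6 = 96$)
$u{\left(X \right)} = 100 - X$ ($u{\left(X \right)} = 4 - \left(-96 + X\right) = 100 - X$)
$\left(2 \cdot 5 - 2\right) u{\left(-29 \right)} = \left(2 \cdot 5 - 2\right) \left(100 - -29\right) = \left(10 - 2\right) \left(100 + 29\right) = 8 \cdot 129 = 1032$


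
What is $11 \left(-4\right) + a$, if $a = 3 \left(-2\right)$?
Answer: $-50$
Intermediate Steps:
$a = -6$
$11 \left(-4\right) + a = 11 \left(-4\right) - 6 = -44 - 6 = -50$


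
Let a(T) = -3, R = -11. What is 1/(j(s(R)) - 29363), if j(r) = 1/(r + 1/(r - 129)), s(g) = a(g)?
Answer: -397/11657243 ≈ -3.4056e-5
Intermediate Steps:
s(g) = -3
j(r) = 1/(r + 1/(-129 + r))
1/(j(s(R)) - 29363) = 1/((-129 - 3)/(1 + (-3)**2 - 129*(-3)) - 29363) = 1/(-132/(1 + 9 + 387) - 29363) = 1/(-132/397 - 29363) = 1/(-11657243/397) = -397/11657243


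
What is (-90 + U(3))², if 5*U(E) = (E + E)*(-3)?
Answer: 219024/25 ≈ 8761.0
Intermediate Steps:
U(E) = -6*E/5 (U(E) = ((E + E)*(-3))/5 = ((2*E)*(-3))/5 = (-6*E)/5 = -6*E/5)
(-90 + U(3))² = (-90 - 6/5*3)² = (-90 - 18/5)² = (-468/5)² = 219024/25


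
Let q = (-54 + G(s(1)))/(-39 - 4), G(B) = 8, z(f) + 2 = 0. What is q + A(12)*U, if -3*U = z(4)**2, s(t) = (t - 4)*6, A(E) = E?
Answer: -642/43 ≈ -14.930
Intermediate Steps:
z(f) = -2 (z(f) = -2 + 0 = -2)
s(t) = -24 + 6*t (s(t) = (-4 + t)*6 = -24 + 6*t)
U = -4/3 (U = -1/3*(-2)**2 = -1/3*4 = -4/3 ≈ -1.3333)
q = 46/43 (q = (-54 + 8)/(-39 - 4) = -46/(-43) = -46*(-1/43) = 46/43 ≈ 1.0698)
q + A(12)*U = 46/43 + 12*(-4/3) = 46/43 - 16 = -642/43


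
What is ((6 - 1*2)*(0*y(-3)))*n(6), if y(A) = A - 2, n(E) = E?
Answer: 0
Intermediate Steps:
y(A) = -2 + A
((6 - 1*2)*(0*y(-3)))*n(6) = ((6 - 1*2)*(0*(-2 - 3)))*6 = ((6 - 2)*(0*(-5)))*6 = (4*0)*6 = 0*6 = 0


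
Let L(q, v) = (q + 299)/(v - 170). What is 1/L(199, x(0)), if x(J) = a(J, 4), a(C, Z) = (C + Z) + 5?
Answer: -161/498 ≈ -0.32329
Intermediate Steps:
a(C, Z) = 5 + C + Z
x(J) = 9 + J (x(J) = 5 + J + 4 = 9 + J)
L(q, v) = (299 + q)/(-170 + v)
1/L(199, x(0)) = 1/((299 + 199)/(-170 + (9 + 0))) = 1/(498/(-170 + 9)) = 1/(498/(-161)) = 1/(-1/161*498) = 1/(-498/161) = -161/498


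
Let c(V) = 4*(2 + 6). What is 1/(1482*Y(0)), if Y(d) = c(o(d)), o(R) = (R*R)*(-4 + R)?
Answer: 1/47424 ≈ 2.1086e-5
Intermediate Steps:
o(R) = R²*(-4 + R)
c(V) = 32 (c(V) = 4*8 = 32)
Y(d) = 32
1/(1482*Y(0)) = 1/(1482*32) = 1/47424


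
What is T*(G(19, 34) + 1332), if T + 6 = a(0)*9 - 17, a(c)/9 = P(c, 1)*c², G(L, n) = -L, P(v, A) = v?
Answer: -30199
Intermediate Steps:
a(c) = 9*c³ (a(c) = 9*(c*c²) = 9*c³)
T = -23 (T = -6 + ((9*0³)*9 - 17) = -6 + ((9*0)*9 - 17) = -6 + (0*9 - 17) = -6 + (0 - 17) = -6 - 17 = -23)
T*(G(19, 34) + 1332) = -23*(-1*19 + 1332) = -23*(-19 + 1332) = -23*1313 = -30199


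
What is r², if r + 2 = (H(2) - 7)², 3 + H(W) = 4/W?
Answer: 3844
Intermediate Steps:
H(W) = -3 + 4/W
r = 62 (r = -2 + ((-3 + 4/2) - 7)² = -2 + ((-3 + 4*(½)) - 7)² = -2 + ((-3 + 2) - 7)² = -2 + (-1 - 7)² = -2 + (-8)² = -2 + 64 = 62)
r² = 62² = 3844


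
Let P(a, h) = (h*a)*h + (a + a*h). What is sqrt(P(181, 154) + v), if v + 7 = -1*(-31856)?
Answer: 50*sqrt(1741) ≈ 2086.3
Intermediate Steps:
v = 31849 (v = -7 - 1*(-31856) = -7 + 31856 = 31849)
P(a, h) = a + a*h + a*h**2 (P(a, h) = (a*h)*h + (a + a*h) = a*h**2 + (a + a*h) = a + a*h + a*h**2)
sqrt(P(181, 154) + v) = sqrt(181*(1 + 154 + 154**2) + 31849) = sqrt(181*(1 + 154 + 23716) + 31849) = sqrt(181*23871 + 31849) = sqrt(4320651 + 31849) = sqrt(4352500) = 50*sqrt(1741)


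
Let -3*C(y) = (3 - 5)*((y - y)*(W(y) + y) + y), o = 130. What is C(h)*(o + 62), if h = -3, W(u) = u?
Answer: -384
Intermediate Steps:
C(y) = 2*y/3 (C(y) = -(3 - 5)*((y - y)*(y + y) + y)/3 = -(-2)*(0*(2*y) + y)/3 = -(-2)*(0 + y)/3 = -(-2)*y/3 = 2*y/3)
C(h)*(o + 62) = ((2/3)*(-3))*(130 + 62) = -2*192 = -384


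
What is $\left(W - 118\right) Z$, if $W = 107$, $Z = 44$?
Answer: $-484$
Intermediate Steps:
$\left(W - 118\right) Z = \left(107 - 118\right) 44 = \left(-11\right) 44 = -484$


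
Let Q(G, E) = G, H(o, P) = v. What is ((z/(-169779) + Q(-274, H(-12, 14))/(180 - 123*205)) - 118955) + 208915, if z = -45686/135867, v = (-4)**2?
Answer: 17317045497612506164/192497147514585 ≈ 89960.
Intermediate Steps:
v = 16
H(o, P) = 16
z = -45686/135867 (z = -45686*1/135867 = -45686/135867 ≈ -0.33626)
((z/(-169779) + Q(-274, H(-12, 14))/(180 - 123*205)) - 118955) + 208915 = ((-45686/135867/(-169779) - 274/(180 - 123*205)) - 118955) + 208915 = ((-45686/135867*(-1/169779) - 274/(180 - 25215)) - 118955) + 208915 = ((45686/23067363393 - 274/(-25035)) - 118955) + 208915 = ((45686/23067363393 - 274*(-1/25035)) - 118955) + 208915 = ((45686/23067363393 + 274/25035) - 118955) + 208915 = (2107200439564/192497147514585 - 118955) + 208915 = -22898496075397019111/192497147514585 + 208915 = 17317045497612506164/192497147514585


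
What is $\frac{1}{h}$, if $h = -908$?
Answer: $- \frac{1}{908} \approx -0.0011013$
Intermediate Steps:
$\frac{1}{h} = \frac{1}{-908} = - \frac{1}{908}$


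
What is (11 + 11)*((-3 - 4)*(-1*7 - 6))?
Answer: 2002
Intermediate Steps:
(11 + 11)*((-3 - 4)*(-1*7 - 6)) = 22*(-7*(-7 - 6)) = 22*(-7*(-13)) = 22*91 = 2002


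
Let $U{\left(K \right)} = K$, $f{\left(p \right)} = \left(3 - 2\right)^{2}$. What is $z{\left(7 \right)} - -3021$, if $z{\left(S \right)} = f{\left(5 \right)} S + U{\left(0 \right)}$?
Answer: $3028$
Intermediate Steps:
$f{\left(p \right)} = 1$ ($f{\left(p \right)} = 1^{2} = 1$)
$z{\left(S \right)} = S$ ($z{\left(S \right)} = 1 S + 0 = S + 0 = S$)
$z{\left(7 \right)} - -3021 = 7 - -3021 = 7 + 3021 = 3028$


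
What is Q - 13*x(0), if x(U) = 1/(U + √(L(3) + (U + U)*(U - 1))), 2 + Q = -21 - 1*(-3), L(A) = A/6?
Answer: -20 - 13*√2 ≈ -38.385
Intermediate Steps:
L(A) = A/6 (L(A) = A*(⅙) = A/6)
Q = -20 (Q = -2 + (-21 - 1*(-3)) = -2 + (-21 + 3) = -2 - 18 = -20)
x(U) = 1/(U + √(½ + 2*U*(-1 + U))) (x(U) = 1/(U + √((⅙)*3 + (U + U)*(U - 1))) = 1/(U + √(½ + (2*U)*(-1 + U))) = 1/(U + √(½ + 2*U*(-1 + U))))
Q - 13*x(0) = -20 - 26/(2*0 + √2*√(1 - 4*0 + 4*0²)) = -20 - 26/(0 + √2*√(1 + 0 + 4*0)) = -20 - 26/(0 + √2*√(1 + 0 + 0)) = -20 - 26/(0 + √2*√1) = -20 - 26/(0 + √2*1) = -20 - 26/(0 + √2) = -20 - 26/(√2) = -20 - 26*√2/2 = -20 - 13*√2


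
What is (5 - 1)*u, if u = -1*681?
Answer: -2724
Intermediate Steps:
u = -681
(5 - 1)*u = (5 - 1)*(-681) = 4*(-681) = -2724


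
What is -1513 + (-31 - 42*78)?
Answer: -4820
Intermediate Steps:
-1513 + (-31 - 42*78) = -1513 + (-31 - 3276) = -1513 - 3307 = -4820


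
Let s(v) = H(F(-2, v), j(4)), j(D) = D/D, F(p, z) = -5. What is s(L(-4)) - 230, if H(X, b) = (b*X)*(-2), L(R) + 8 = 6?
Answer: -220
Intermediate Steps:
L(R) = -2 (L(R) = -8 + 6 = -2)
j(D) = 1
H(X, b) = -2*X*b (H(X, b) = (X*b)*(-2) = -2*X*b)
s(v) = 10 (s(v) = -2*(-5)*1 = 10)
s(L(-4)) - 230 = 10 - 230 = -220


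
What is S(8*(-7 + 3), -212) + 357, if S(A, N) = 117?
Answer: 474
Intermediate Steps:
S(8*(-7 + 3), -212) + 357 = 117 + 357 = 474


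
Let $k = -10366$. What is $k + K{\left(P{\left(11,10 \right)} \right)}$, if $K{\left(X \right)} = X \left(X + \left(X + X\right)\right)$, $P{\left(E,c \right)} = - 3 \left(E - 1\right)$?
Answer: $-7666$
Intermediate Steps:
$P{\left(E,c \right)} = 3 - 3 E$ ($P{\left(E,c \right)} = - 3 \left(-1 + E\right) = 3 - 3 E$)
$K{\left(X \right)} = 3 X^{2}$ ($K{\left(X \right)} = X \left(X + 2 X\right) = X 3 X = 3 X^{2}$)
$k + K{\left(P{\left(11,10 \right)} \right)} = -10366 + 3 \left(3 - 33\right)^{2} = -10366 + 3 \left(-30\right)^{2} = -10366 + 3 \cdot 900 = -10366 + 2700 = -7666$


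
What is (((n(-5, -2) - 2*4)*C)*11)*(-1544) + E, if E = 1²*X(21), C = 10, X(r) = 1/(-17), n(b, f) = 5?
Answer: 8661839/17 ≈ 5.0952e+5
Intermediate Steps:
X(r) = -1/17
E = -1/17 (E = 1²*(-1/17) = 1*(-1/17) = -1/17 ≈ -0.058824)
(((n(-5, -2) - 2*4)*C)*11)*(-1544) + E = (((5 - 2*4)*10)*11)*(-1544) - 1/17 = (((5 - 8)*10)*11)*(-1544) - 1/17 = (-3*10*11)*(-1544) - 1/17 = -30*11*(-1544) - 1/17 = -330*(-1544) - 1/17 = 509520 - 1/17 = 8661839/17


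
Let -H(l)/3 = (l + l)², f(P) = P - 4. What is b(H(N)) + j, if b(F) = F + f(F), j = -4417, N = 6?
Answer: -5285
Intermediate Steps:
f(P) = -4 + P
H(l) = -12*l² (H(l) = -3*(l + l)² = -3*4*l² = -12*l²)
b(F) = -4 + 2*F (b(F) = F + (-4 + F) = -4 + 2*F)
b(H(N)) + j = (-4 + 2*(-12*6²)) - 4417 = (-4 + 2*(-12*36)) - 4417 = (-4 + 2*(-432)) - 4417 = (-4 - 864) - 4417 = -868 - 4417 = -5285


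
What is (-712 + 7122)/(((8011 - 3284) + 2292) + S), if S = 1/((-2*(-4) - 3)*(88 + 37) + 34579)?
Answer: 225657640/247096877 ≈ 0.91324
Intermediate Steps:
S = 1/35204 (S = 1/((8 - 3)*125 + 34579) = 1/(5*125 + 34579) = 1/(625 + 34579) = 1/35204 ≈ 2.8406e-5)
(-712 + 7122)/(((8011 - 3284) + 2292) + S) = (-712 + 7122)/(((8011 - 3284) + 2292) + 1/35204) = 6410/((4727 + 2292) + 1/35204) = 6410/(7019 + 1/35204) = 6410/(247096877/35204) = 6410*(35204/247096877) = 225657640/247096877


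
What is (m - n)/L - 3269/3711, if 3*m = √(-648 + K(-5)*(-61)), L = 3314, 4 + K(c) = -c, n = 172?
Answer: -5735879/6149127 + I*√709/9942 ≈ -0.9328 + 0.0026782*I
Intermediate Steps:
K(c) = -4 - c
m = I*√709/3 (m = √(-648 + (-4 - 1*(-5))*(-61))/3 = √(-648 + (-4 + 5)*(-61))/3 = √(-648 + 1*(-61))/3 = √(-648 - 61)/3 = √(-709)/3 = (I*√709)/3 = I*√709/3 ≈ 8.8757*I)
(m - n)/L - 3269/3711 = (I*√709/3 - 1*172)/3314 - 3269/3711 = (I*√709/3 - 172)*(1/3314) - 3269*1/3711 = (-172 + I*√709/3)*(1/3314) - 3269/3711 = (-86/1657 + I*√709/9942) - 3269/3711 = -5735879/6149127 + I*√709/9942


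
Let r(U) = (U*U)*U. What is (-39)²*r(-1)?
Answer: -1521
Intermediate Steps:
r(U) = U³ (r(U) = U²*U = U³)
(-39)²*r(-1) = (-39)²*(-1)³ = 1521*(-1) = -1521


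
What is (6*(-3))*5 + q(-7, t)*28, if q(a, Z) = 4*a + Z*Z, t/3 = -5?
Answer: 5426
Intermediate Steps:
t = -15 (t = 3*(-5) = -15)
q(a, Z) = Z² + 4*a (q(a, Z) = 4*a + Z² = Z² + 4*a)
(6*(-3))*5 + q(-7, t)*28 = (6*(-3))*5 + ((-15)² + 4*(-7))*28 = -18*5 + (225 - 28)*28 = -90 + 197*28 = -90 + 5516 = 5426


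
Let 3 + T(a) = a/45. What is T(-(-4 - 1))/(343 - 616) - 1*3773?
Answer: -713095/189 ≈ -3773.0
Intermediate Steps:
T(a) = -3 + a/45
T(-(-4 - 1))/(343 - 616) - 1*3773 = (-3 + (-(-4 - 1))/45)/(343 - 616) - 1*3773 = (-3 + (-1*(-5))/45)/(-273) - 3773 = (-3 + (1/45)*5)*(-1/273) - 3773 = (-3 + ⅑)*(-1/273) - 3773 = -26/9*(-1/273) - 3773 = 2/189 - 3773 = -713095/189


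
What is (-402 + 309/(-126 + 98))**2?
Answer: 133749225/784 ≈ 1.7060e+5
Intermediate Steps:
(-402 + 309/(-126 + 98))**2 = (-402 + 309/(-28))**2 = (-402 + 309*(-1/28))**2 = (-402 - 309/28)**2 = (-11565/28)**2 = 133749225/784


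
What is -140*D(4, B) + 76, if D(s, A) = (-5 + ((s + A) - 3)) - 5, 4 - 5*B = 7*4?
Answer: 2008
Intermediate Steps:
B = -24/5 (B = 4/5 - 7*4/5 = 4/5 - 1/5*28 = 4/5 - 28/5 = -24/5 ≈ -4.8000)
D(s, A) = -13 + A + s (D(s, A) = (-5 + ((A + s) - 3)) - 5 = (-5 + (-3 + A + s)) - 5 = (-8 + A + s) - 5 = -13 + A + s)
-140*D(4, B) + 76 = -140*(-13 - 24/5 + 4) + 76 = -140*(-69/5) + 76 = 1932 + 76 = 2008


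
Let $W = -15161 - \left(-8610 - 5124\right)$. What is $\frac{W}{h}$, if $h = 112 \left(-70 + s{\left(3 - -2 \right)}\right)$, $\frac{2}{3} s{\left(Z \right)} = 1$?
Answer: $\frac{1427}{7672} \approx 0.186$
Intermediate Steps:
$s{\left(Z \right)} = \frac{3}{2}$ ($s{\left(Z \right)} = \frac{3}{2} \cdot 1 = \frac{3}{2}$)
$W = -1427$ ($W = -15161 - -13734 = -15161 + 13734 = -1427$)
$h = -7672$ ($h = 112 \left(-70 + \frac{3}{2}\right) = 112 \left(- \frac{137}{2}\right) = -7672$)
$\frac{W}{h} = - \frac{1427}{-7672} = \left(-1427\right) \left(- \frac{1}{7672}\right) = \frac{1427}{7672}$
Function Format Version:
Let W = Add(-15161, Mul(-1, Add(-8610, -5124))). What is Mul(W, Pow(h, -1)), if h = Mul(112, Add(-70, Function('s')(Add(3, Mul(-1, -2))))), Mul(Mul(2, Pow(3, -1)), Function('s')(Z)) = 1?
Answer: Rational(1427, 7672) ≈ 0.18600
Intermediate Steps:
Function('s')(Z) = Rational(3, 2) (Function('s')(Z) = Mul(Rational(3, 2), 1) = Rational(3, 2))
W = -1427 (W = Add(-15161, Mul(-1, -13734)) = Add(-15161, 13734) = -1427)
h = -7672 (h = Mul(112, Add(-70, Rational(3, 2))) = Mul(112, Rational(-137, 2)) = -7672)
Mul(W, Pow(h, -1)) = Mul(-1427, Pow(-7672, -1)) = Mul(-1427, Rational(-1, 7672)) = Rational(1427, 7672)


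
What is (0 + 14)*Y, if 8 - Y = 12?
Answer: -56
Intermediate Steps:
Y = -4 (Y = 8 - 1*12 = 8 - 12 = -4)
(0 + 14)*Y = (0 + 14)*(-4) = 14*(-4) = -56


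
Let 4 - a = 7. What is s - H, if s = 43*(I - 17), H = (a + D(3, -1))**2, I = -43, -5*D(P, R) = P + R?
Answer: -64789/25 ≈ -2591.6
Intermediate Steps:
a = -3 (a = 4 - 1*7 = 4 - 7 = -3)
D(P, R) = -P/5 - R/5 (D(P, R) = -(P + R)/5 = -P/5 - R/5)
H = 289/25 (H = (-3 + (-1/5*3 - 1/5*(-1)))**2 = (-3 + (-3/5 + 1/5))**2 = (-3 - 2/5)**2 = (-17/5)**2 = 289/25 ≈ 11.560)
s = -2580 (s = 43*(-43 - 17) = 43*(-60) = -2580)
s - H = -2580 - 1*289/25 = -2580 - 289/25 = -64789/25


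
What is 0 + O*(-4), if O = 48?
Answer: -192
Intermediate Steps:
0 + O*(-4) = 0 + 48*(-4) = 0 - 192 = -192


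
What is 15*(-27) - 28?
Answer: -433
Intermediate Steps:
15*(-27) - 28 = -405 - 28 = -433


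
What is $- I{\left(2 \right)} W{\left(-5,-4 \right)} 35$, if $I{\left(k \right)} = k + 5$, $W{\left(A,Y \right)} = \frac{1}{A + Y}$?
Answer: $\frac{245}{9} \approx 27.222$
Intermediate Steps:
$I{\left(k \right)} = 5 + k$
$- I{\left(2 \right)} W{\left(-5,-4 \right)} 35 = \frac{\left(-1\right) \left(5 + 2\right)}{-5 - 4} \cdot 35 = \frac{\left(-1\right) 7}{-9} \cdot 35 = \left(-7\right) \left(- \frac{1}{9}\right) 35 = \frac{7}{9} \cdot 35 = \frac{245}{9}$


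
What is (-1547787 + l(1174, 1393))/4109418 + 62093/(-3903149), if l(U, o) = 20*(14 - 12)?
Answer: -6296253247177/16039670757282 ≈ -0.39254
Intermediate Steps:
l(U, o) = 40 (l(U, o) = 20*2 = 40)
(-1547787 + l(1174, 1393))/4109418 + 62093/(-3903149) = (-1547787 + 40)/4109418 + 62093/(-3903149) = -1547747*1/4109418 + 62093*(-1/3903149) = -1547747/4109418 - 62093/3903149 = -6296253247177/16039670757282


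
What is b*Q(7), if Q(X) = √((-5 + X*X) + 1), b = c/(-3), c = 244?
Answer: -244*√5 ≈ -545.60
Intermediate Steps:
b = -244/3 (b = 244/(-3) = 244*(-⅓) = -244/3 ≈ -81.333)
Q(X) = √(-4 + X²) (Q(X) = √((-5 + X²) + 1) = √(-4 + X²))
b*Q(7) = -244*√(-4 + 7²)/3 = -244*√(-4 + 49)/3 = -244*√5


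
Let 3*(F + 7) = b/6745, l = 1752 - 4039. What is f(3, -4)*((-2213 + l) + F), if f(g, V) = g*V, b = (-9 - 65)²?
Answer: 364774676/6745 ≈ 54081.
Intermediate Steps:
l = -2287
b = 5476 (b = (-74)² = 5476)
f(g, V) = V*g
F = -136169/20235 (F = -7 + (5476/6745)/3 = -7 + (5476*(1/6745))/3 = -7 + (⅓)*(5476/6745) = -7 + 5476/20235 = -136169/20235 ≈ -6.7294)
f(3, -4)*((-2213 + l) + F) = (-4*3)*((-2213 - 2287) - 136169/20235) = -12*(-4500 - 136169/20235) = -12*(-91193669/20235) = 364774676/6745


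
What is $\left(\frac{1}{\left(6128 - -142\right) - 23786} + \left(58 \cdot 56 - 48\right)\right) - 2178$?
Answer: $\frac{17901351}{17516} \approx 1022.0$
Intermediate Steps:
$\left(\frac{1}{\left(6128 - -142\right) - 23786} + \left(58 \cdot 56 - 48\right)\right) - 2178 = \left(\frac{1}{\left(6128 + 142\right) - 23786} + \left(3248 - 48\right)\right) - 2178 = \left(\frac{1}{6270 - 23786} + 3200\right) - 2178 = \left(\frac{1}{-17516} + 3200\right) - 2178 = \left(- \frac{1}{17516} + 3200\right) - 2178 = \frac{56051199}{17516} - 2178 = \frac{17901351}{17516}$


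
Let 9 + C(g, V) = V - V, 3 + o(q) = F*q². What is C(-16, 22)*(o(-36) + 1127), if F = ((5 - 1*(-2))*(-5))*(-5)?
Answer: -2051316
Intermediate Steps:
F = 175 (F = ((5 + 2)*(-5))*(-5) = (7*(-5))*(-5) = -35*(-5) = 175)
o(q) = -3 + 175*q²
C(g, V) = -9 (C(g, V) = -9 + (V - V) = -9 + 0 = -9)
C(-16, 22)*(o(-36) + 1127) = -9*((-3 + 175*(-36)²) + 1127) = -9*((-3 + 175*1296) + 1127) = -9*((-3 + 226800) + 1127) = -9*(226797 + 1127) = -9*227924 = -2051316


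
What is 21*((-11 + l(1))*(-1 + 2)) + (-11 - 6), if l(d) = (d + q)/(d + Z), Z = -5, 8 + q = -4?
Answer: -761/4 ≈ -190.25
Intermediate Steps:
q = -12 (q = -8 - 4 = -12)
l(d) = (-12 + d)/(-5 + d) (l(d) = (d - 12)/(d - 5) = (-12 + d)/(-5 + d))
21*((-11 + l(1))*(-1 + 2)) + (-11 - 6) = 21*((-11 + (-12 + 1)/(-5 + 1))*(-1 + 2)) + (-11 - 6) = 21*((-11 - 11/(-4))*1) - 17 = 21*((-11 - ¼*(-11))*1) - 17 = 21*((-11 + 11/4)*1) - 17 = 21*(-33/4*1) - 17 = 21*(-33/4) - 17 = -693/4 - 17 = -761/4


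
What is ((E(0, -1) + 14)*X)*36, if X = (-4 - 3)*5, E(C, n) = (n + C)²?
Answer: -18900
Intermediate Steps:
E(C, n) = (C + n)²
X = -35 (X = -7*5 = -35)
((E(0, -1) + 14)*X)*36 = (((0 - 1)² + 14)*(-35))*36 = (((-1)² + 14)*(-35))*36 = ((1 + 14)*(-35))*36 = (15*(-35))*36 = -525*36 = -18900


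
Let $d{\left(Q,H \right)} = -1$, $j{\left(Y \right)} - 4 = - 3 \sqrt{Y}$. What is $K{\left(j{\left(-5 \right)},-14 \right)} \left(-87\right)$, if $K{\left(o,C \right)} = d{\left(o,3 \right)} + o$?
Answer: $-261 + 261 i \sqrt{5} \approx -261.0 + 583.61 i$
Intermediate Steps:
$j{\left(Y \right)} = 4 - 3 \sqrt{Y}$
$K{\left(o,C \right)} = -1 + o$
$K{\left(j{\left(-5 \right)},-14 \right)} \left(-87\right) = \left(-1 + \left(4 - 3 \sqrt{-5}\right)\right) \left(-87\right) = \left(-1 + \left(4 - 3 i \sqrt{5}\right)\right) \left(-87\right) = \left(3 - 3 i \sqrt{5}\right) \left(-87\right) = -261 + 261 i \sqrt{5}$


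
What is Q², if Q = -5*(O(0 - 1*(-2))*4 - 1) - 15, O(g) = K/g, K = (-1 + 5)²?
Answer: 28900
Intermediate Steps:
K = 16 (K = 4² = 16)
O(g) = 16/g
Q = -170 (Q = -5*((16/(0 - 1*(-2)))*4 - 1) - 15 = -5*((16/(0 + 2))*4 - 1) - 15 = -5*((16/2)*4 - 1) - 15 = -5*((16*(½))*4 - 1) - 15 = -5*(8*4 - 1) - 15 = -5*(32 - 1) - 15 = -5*31 - 15 = -155 - 15 = -170)
Q² = (-170)² = 28900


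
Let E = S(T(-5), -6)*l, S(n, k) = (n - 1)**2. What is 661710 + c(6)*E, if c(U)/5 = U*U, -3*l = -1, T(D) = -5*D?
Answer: 696270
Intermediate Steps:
S(n, k) = (-1 + n)**2
l = 1/3 (l = -1/3*(-1) = 1/3 ≈ 0.33333)
E = 192 (E = (-1 - 5*(-5))**2*(1/3) = (-1 + 25)**2*(1/3) = 24**2*(1/3) = 576*(1/3) = 192)
c(U) = 5*U**2 (c(U) = 5*(U*U) = 5*U**2)
661710 + c(6)*E = 661710 + (5*6**2)*192 = 661710 + (5*36)*192 = 661710 + 180*192 = 661710 + 34560 = 696270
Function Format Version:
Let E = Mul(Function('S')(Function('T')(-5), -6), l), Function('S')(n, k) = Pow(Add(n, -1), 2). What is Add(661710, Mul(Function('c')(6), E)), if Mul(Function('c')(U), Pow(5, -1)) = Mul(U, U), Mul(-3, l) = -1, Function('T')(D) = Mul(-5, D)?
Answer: 696270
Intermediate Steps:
Function('S')(n, k) = Pow(Add(-1, n), 2)
l = Rational(1, 3) (l = Mul(Rational(-1, 3), -1) = Rational(1, 3) ≈ 0.33333)
E = 192 (E = Mul(Pow(Add(-1, Mul(-5, -5)), 2), Rational(1, 3)) = Mul(Pow(Add(-1, 25), 2), Rational(1, 3)) = Mul(Pow(24, 2), Rational(1, 3)) = Mul(576, Rational(1, 3)) = 192)
Function('c')(U) = Mul(5, Pow(U, 2)) (Function('c')(U) = Mul(5, Mul(U, U)) = Mul(5, Pow(U, 2)))
Add(661710, Mul(Function('c')(6), E)) = Add(661710, Mul(Mul(5, Pow(6, 2)), 192)) = Add(661710, Mul(Mul(5, 36), 192)) = Add(661710, Mul(180, 192)) = Add(661710, 34560) = 696270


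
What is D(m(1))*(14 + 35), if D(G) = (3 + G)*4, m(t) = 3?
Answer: 1176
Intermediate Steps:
D(G) = 12 + 4*G
D(m(1))*(14 + 35) = (12 + 4*3)*(14 + 35) = (12 + 12)*49 = 24*49 = 1176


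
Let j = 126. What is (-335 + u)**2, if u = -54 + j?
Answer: 69169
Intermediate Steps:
u = 72 (u = -54 + 126 = 72)
(-335 + u)**2 = (-335 + 72)**2 = (-263)**2 = 69169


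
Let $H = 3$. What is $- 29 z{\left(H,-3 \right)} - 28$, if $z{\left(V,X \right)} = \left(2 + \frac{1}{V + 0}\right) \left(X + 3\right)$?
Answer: $-28$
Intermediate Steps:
$z{\left(V,X \right)} = \left(2 + \frac{1}{V}\right) \left(3 + X\right)$
$- 29 z{\left(H,-3 \right)} - 28 = - 29 \frac{3 - 3 + 2 \cdot 3 \left(3 - 3\right)}{3} - 28 = - 29 \frac{3 - 3 + 2 \cdot 3 \cdot 0}{3} - 28 = - 29 \frac{3 - 3 + 0}{3} - 28 = - 29 \cdot \frac{1}{3} \cdot 0 - 28 = \left(-29\right) 0 - 28 = 0 - 28 = -28$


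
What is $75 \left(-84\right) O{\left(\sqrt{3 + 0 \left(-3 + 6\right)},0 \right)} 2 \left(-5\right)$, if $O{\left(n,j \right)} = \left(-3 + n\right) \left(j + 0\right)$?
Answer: $0$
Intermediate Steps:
$O{\left(n,j \right)} = j \left(-3 + n\right)$ ($O{\left(n,j \right)} = \left(-3 + n\right) j = j \left(-3 + n\right)$)
$75 \left(-84\right) O{\left(\sqrt{3 + 0 \left(-3 + 6\right)},0 \right)} 2 \left(-5\right) = 75 \left(-84\right) 0 \left(-3 + \sqrt{3 + 0 \left(-3 + 6\right)}\right) 2 \left(-5\right) = - 6300 \cdot 0 \left(-3 + \sqrt{3 + 0 \cdot 3}\right) 2 \left(-5\right) = - 6300 \cdot 0 \left(-3 + \sqrt{3 + 0}\right) 2 \left(-5\right) = - 6300 \cdot 0 \left(-3 + \sqrt{3}\right) 2 \left(-5\right) = - 6300 \cdot 0 \cdot 2 \left(-5\right) = - 6300 \cdot 0 \left(-5\right) = \left(-6300\right) 0 = 0$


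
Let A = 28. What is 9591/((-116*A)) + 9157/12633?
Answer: -91421167/41031984 ≈ -2.2280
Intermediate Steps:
9591/((-116*A)) + 9157/12633 = 9591/((-116*28)) + 9157/12633 = 9591/(-3248) + 9157*(1/12633) = 9591*(-1/3248) + 9157/12633 = -9591/3248 + 9157/12633 = -91421167/41031984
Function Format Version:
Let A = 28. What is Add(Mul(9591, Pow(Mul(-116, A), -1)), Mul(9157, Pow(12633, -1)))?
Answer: Rational(-91421167, 41031984) ≈ -2.2280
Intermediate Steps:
Add(Mul(9591, Pow(Mul(-116, A), -1)), Mul(9157, Pow(12633, -1))) = Add(Mul(9591, Pow(Mul(-116, 28), -1)), Mul(9157, Pow(12633, -1))) = Add(Mul(9591, Pow(-3248, -1)), Mul(9157, Rational(1, 12633))) = Add(Mul(9591, Rational(-1, 3248)), Rational(9157, 12633)) = Add(Rational(-9591, 3248), Rational(9157, 12633)) = Rational(-91421167, 41031984)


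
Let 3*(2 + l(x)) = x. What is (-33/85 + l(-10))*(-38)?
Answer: 55442/255 ≈ 217.42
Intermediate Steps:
l(x) = -2 + x/3
(-33/85 + l(-10))*(-38) = (-33/85 + (-2 + (⅓)*(-10)))*(-38) = (-33*1/85 + (-2 - 10/3))*(-38) = (-33/85 - 16/3)*(-38) = -1459/255*(-38) = 55442/255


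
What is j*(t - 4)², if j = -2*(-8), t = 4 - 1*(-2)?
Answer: 64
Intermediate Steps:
t = 6 (t = 4 + 2 = 6)
j = 16
j*(t - 4)² = 16*(6 - 4)² = 16*2² = 16*4 = 64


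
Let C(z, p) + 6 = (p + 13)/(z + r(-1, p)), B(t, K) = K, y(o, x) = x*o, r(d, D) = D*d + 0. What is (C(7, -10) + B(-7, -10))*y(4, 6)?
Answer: -6456/17 ≈ -379.76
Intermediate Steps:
r(d, D) = D*d
y(o, x) = o*x
C(z, p) = -6 + (13 + p)/(z - p) (C(z, p) = -6 + (p + 13)/(z + p*(-1)) = -6 + (13 + p)/(z - p))
(C(7, -10) + B(-7, -10))*y(4, 6) = ((13 - 6*7 + 7*(-10))/(7 - 1*(-10)) - 10)*(4*6) = ((13 - 42 - 70)/(7 + 10) - 10)*24 = (-99/17 - 10)*24 = -269/17*24 = -6456/17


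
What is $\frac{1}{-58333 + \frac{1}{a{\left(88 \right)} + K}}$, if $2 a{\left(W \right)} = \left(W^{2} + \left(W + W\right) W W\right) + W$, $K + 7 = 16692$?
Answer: $- \frac{702073}{40954024308} \approx -1.7143 \cdot 10^{-5}$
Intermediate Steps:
$K = 16685$ ($K = -7 + 16692 = 16685$)
$a{\left(W \right)} = W^{3} + \frac{W}{2} + \frac{W^{2}}{2}$ ($a{\left(W \right)} = \frac{\left(W^{2} + \left(W + W\right) W W\right) + W}{2} = \frac{\left(W^{2} + 2 W W W\right) + W}{2} = \frac{\left(W^{2} + 2 W^{2} W\right) + W}{2} = \frac{\left(W^{2} + 2 W^{3}\right) + W}{2} = \frac{W + W^{2} + 2 W^{3}}{2} = W^{3} + \frac{W}{2} + \frac{W^{2}}{2}$)
$\frac{1}{-58333 + \frac{1}{a{\left(88 \right)} + K}} = \frac{1}{-58333 + \frac{1}{\frac{1}{2} \cdot 88 \left(1 + 88 + 2 \cdot 88^{2}\right) + 16685}} = \frac{1}{-58333 + \frac{1}{\frac{1}{2} \cdot 88 \left(1 + 88 + 2 \cdot 7744\right) + 16685}} = \frac{1}{-58333 + \frac{1}{\frac{1}{2} \cdot 88 \left(1 + 88 + 15488\right) + 16685}} = \frac{1}{-58333 + \frac{1}{\frac{1}{2} \cdot 88 \cdot 15577 + 16685}} = \frac{1}{-58333 + \frac{1}{685388 + 16685}} = \frac{1}{-58333 + \frac{1}{702073}} = \frac{1}{- \frac{40954024308}{702073}} = - \frac{702073}{40954024308}$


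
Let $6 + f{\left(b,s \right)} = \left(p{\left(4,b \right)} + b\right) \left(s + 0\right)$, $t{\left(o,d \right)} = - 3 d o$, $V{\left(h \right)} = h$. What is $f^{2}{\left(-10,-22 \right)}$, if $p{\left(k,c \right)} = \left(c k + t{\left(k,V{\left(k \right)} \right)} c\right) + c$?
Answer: $85488516$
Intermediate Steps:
$t{\left(o,d \right)} = - 3 d o$
$p{\left(k,c \right)} = c + c k - 3 c k^{2}$ ($p{\left(k,c \right)} = \left(c k + - 3 k k c\right) + c = \left(c k + - 3 k^{2} c\right) + c = \left(c k - 3 c k^{2}\right) + c = c + c k - 3 c k^{2}$)
$f{\left(b,s \right)} = -6 - 42 b s$ ($f{\left(b,s \right)} = -6 + \left(b \left(1 + 4 - 3 \cdot 4^{2}\right) + b\right) \left(s + 0\right) = -6 + \left(b \left(1 + 4 - 48\right) + b\right) s = -6 + \left(b \left(-43\right) + b\right) s = -6 + \left(- 43 b + b\right) s = -6 + - 42 b s = -6 - 42 b s$)
$f^{2}{\left(-10,-22 \right)} = \left(-6 - \left(-420\right) \left(-22\right)\right)^{2} = \left(-6 - 9240\right)^{2} = \left(-9246\right)^{2} = 85488516$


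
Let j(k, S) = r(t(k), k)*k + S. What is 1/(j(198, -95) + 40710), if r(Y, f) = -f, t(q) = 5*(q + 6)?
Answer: 1/1411 ≈ 0.00070872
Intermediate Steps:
t(q) = 30 + 5*q (t(q) = 5*(6 + q) = 30 + 5*q)
j(k, S) = S - k² (j(k, S) = (-k)*k + S = -k² + S = S - k²)
1/(j(198, -95) + 40710) = 1/((-95 - 1*198²) + 40710) = 1/((-95 - 1*39204) + 40710) = 1/((-95 - 39204) + 40710) = 1/(-39299 + 40710) = 1/1411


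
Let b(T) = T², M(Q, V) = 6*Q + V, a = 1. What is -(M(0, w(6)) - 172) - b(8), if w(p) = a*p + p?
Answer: 96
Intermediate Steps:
w(p) = 2*p (w(p) = 1*p + p = p + p = 2*p)
M(Q, V) = V + 6*Q
-(M(0, w(6)) - 172) - b(8) = -((2*6 + 6*0) - 172) - 1*8² = -((12 + 0) - 172) - 1*64 = -(12 - 172) - 64 = -1*(-160) - 64 = 160 - 64 = 96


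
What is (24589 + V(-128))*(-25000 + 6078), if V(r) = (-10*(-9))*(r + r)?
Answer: -29310178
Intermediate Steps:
V(r) = 180*r (V(r) = 90*(2*r) = 180*r)
(24589 + V(-128))*(-25000 + 6078) = (24589 + 180*(-128))*(-25000 + 6078) = (24589 - 23040)*(-18922) = 1549*(-18922) = -29310178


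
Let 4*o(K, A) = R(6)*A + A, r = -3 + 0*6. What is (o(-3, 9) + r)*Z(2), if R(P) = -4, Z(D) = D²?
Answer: -39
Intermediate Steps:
r = -3 (r = -3 + 0 = -3)
o(K, A) = -3*A/4 (o(K, A) = (-4*A + A)/4 = (-3*A)/4 = -3*A/4)
(o(-3, 9) + r)*Z(2) = (-¾*9 - 3)*2² = (-27/4 - 3)*4 = -39/4*4 = -39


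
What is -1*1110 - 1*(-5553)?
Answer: 4443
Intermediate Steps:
-1*1110 - 1*(-5553) = -1110 + 5553 = 4443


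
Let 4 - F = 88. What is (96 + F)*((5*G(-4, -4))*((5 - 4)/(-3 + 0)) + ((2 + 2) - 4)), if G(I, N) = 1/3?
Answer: -20/3 ≈ -6.6667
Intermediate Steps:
F = -84 (F = 4 - 1*88 = 4 - 88 = -84)
G(I, N) = 1/3
(96 + F)*((5*G(-4, -4))*((5 - 4)/(-3 + 0)) + ((2 + 2) - 4)) = (96 - 84)*((5*(1/3))*((5 - 4)/(-3 + 0)) + ((2 + 2) - 4)) = 12*(5*(1/(-3))/3 + (4 - 4)) = 12*(5*(1*(-1/3))/3 + 0) = 12*((5/3)*(-1/3) + 0) = 12*(-5/9 + 0) = 12*(-5/9) = -20/3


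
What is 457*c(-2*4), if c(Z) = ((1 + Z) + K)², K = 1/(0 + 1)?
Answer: 16452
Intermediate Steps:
K = 1 (K = 1/1 = 1)
c(Z) = (2 + Z)² (c(Z) = ((1 + Z) + 1)² = (2 + Z)²)
457*c(-2*4) = 457*(2 - 2*4)² = 457*(2 - 8)² = 457*(-6)² = 457*36 = 16452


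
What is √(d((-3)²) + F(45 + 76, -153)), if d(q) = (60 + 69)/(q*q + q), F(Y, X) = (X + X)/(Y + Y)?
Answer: √18390/330 ≈ 0.41094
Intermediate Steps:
F(Y, X) = X/Y (F(Y, X) = (2*X)/((2*Y)) = (2*X)*(1/(2*Y)) = X/Y)
d(q) = 129/(q + q²) (d(q) = 129/(q² + q) = 129/(q + q²))
√(d((-3)²) + F(45 + 76, -153)) = √(129/(((-3)²)*(1 + (-3)²)) - 153/(45 + 76)) = √(129/(9*(1 + 9)) - 153/121) = √(129*(⅑)/10 - 153*1/121) = √(129*(⅑)*(⅒) - 153/121) = √(43/30 - 153/121) = √(613/3630) = √18390/330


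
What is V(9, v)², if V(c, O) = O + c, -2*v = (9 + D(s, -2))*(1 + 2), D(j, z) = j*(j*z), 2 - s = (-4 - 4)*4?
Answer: 47983329/4 ≈ 1.1996e+7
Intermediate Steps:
s = 34 (s = 2 - (-4 - 4)*4 = 2 - (-8)*4 = 2 - 1*(-32) = 2 + 32 = 34)
D(j, z) = z*j²
v = 6909/2 (v = -(9 - 2*34²)*(1 + 2)/2 = -(9 - 2*1156)*3/2 = -(9 - 2312)*3/2 = -(-2303)*3/2 = -½*(-6909) = 6909/2 ≈ 3454.5)
V(9, v)² = (6909/2 + 9)² = (6927/2)² = 47983329/4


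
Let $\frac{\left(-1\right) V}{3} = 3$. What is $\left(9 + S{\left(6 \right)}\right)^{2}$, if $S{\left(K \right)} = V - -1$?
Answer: $1$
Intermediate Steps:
$V = -9$ ($V = \left(-3\right) 3 = -9$)
$S{\left(K \right)} = -8$ ($S{\left(K \right)} = -9 - -1 = -9 + 1 = -8$)
$\left(9 + S{\left(6 \right)}\right)^{2} = \left(9 - 8\right)^{2} = 1^{2} = 1$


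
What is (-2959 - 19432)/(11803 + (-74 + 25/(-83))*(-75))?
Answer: -1858453/1442174 ≈ -1.2886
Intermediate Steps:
(-2959 - 19432)/(11803 + (-74 + 25/(-83))*(-75)) = -22391/(11803 + (-74 + 25*(-1/83))*(-75)) = -22391/(11803 + (-74 - 25/83)*(-75)) = -22391/(11803 - 6167/83*(-75)) = -22391/(11803 + 462525/83) = -22391/1442174/83 = -22391*83/1442174 = -1858453/1442174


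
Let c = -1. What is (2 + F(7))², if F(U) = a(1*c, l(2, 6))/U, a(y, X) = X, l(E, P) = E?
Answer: 256/49 ≈ 5.2245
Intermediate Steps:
F(U) = 2/U
(2 + F(7))² = (2 + 2/7)² = (16/7)² = 256/49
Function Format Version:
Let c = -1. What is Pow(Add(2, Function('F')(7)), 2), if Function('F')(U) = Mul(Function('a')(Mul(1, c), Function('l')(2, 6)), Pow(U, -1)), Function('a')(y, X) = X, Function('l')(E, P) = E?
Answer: Rational(256, 49) ≈ 5.2245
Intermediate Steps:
Function('F')(U) = Mul(2, Pow(U, -1))
Pow(Add(2, Function('F')(7)), 2) = Pow(Add(2, Mul(2, Pow(7, -1))), 2) = Pow(Add(2, Mul(2, Rational(1, 7))), 2) = Pow(Add(2, Rational(2, 7)), 2) = Pow(Rational(16, 7), 2) = Rational(256, 49)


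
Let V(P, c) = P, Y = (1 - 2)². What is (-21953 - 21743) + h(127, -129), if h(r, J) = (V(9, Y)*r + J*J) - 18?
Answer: -25930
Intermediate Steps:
Y = 1 (Y = (-1)² = 1)
h(r, J) = -18 + J² + 9*r (h(r, J) = (9*r + J*J) - 18 = (9*r + J²) - 18 = (J² + 9*r) - 18 = -18 + J² + 9*r)
(-21953 - 21743) + h(127, -129) = (-21953 - 21743) + (-18 + (-129)² + 9*127) = -43696 + (-18 + 16641 + 1143) = -43696 + 17766 = -25930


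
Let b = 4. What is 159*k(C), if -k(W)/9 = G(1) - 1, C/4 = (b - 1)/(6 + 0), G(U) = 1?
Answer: 0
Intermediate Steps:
C = 2 (C = 4*((4 - 1)/(6 + 0)) = 4*(3/6) = 4*(3*(⅙)) = 4*(½) = 2)
k(W) = 0 (k(W) = -9*(1 - 1) = -9*0 = 0)
159*k(C) = 159*0 = 0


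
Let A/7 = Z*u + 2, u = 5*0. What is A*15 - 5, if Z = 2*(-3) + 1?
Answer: 205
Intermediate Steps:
u = 0
Z = -5 (Z = -6 + 1 = -5)
A = 14 (A = 7*(-5*0 + 2) = 7*(0 + 2) = 7*2 = 14)
A*15 - 5 = 14*15 - 5 = 210 - 5 = 205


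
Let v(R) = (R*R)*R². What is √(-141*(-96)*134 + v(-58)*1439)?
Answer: 4*√1017890723 ≈ 1.2762e+5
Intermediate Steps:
v(R) = R⁴ (v(R) = R²*R² = R⁴)
√(-141*(-96)*134 + v(-58)*1439) = √(-141*(-96)*134 + (-58)⁴*1439) = √(13536*134 + 11316496*1439) = √(1813824 + 16284437744) = √16286251568 = 4*√1017890723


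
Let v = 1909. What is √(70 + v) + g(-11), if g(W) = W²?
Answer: 121 + √1979 ≈ 165.49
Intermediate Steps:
√(70 + v) + g(-11) = √(70 + 1909) + (-11)² = √1979 + 121 = 121 + √1979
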